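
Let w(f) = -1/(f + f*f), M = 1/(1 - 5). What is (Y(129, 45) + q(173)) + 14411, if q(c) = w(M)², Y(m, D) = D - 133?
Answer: 129163/9 ≈ 14351.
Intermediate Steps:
M = -¼ (M = 1/(-4) = -¼ ≈ -0.25000)
w(f) = -1/(f + f²)
Y(m, D) = -133 + D
q(c) = 256/9 (q(c) = (-1/((-¼)*(1 - ¼)))² = (-1*(-4)/¾)² = (-1*(-4)*4/3)² = (16/3)² = 256/9)
(Y(129, 45) + q(173)) + 14411 = ((-133 + 45) + 256/9) + 14411 = (-88 + 256/9) + 14411 = -536/9 + 14411 = 129163/9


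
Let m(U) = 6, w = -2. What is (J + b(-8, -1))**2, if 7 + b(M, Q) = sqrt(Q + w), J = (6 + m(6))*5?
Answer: (53 + I*sqrt(3))**2 ≈ 2806.0 + 183.6*I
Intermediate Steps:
J = 60 (J = (6 + 6)*5 = 12*5 = 60)
b(M, Q) = -7 + sqrt(-2 + Q) (b(M, Q) = -7 + sqrt(Q - 2) = -7 + sqrt(-2 + Q))
(J + b(-8, -1))**2 = (60 + (-7 + sqrt(-2 - 1)))**2 = (60 + (-7 + sqrt(-3)))**2 = (60 + (-7 + I*sqrt(3)))**2 = (53 + I*sqrt(3))**2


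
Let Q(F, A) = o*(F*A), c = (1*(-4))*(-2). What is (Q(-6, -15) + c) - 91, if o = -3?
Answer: -353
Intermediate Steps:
c = 8 (c = -4*(-2) = 8)
Q(F, A) = -3*A*F (Q(F, A) = -3*F*A = -3*A*F)
(Q(-6, -15) + c) - 91 = (-3*(-15)*(-6) + 8) - 91 = (-270 + 8) - 91 = -262 - 91 = -353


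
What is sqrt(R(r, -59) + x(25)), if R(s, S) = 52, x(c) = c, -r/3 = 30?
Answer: sqrt(77) ≈ 8.7750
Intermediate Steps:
r = -90 (r = -3*30 = -90)
sqrt(R(r, -59) + x(25)) = sqrt(52 + 25) = sqrt(77)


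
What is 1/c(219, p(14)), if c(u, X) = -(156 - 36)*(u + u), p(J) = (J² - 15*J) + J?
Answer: -1/52560 ≈ -1.9026e-5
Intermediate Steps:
p(J) = J² - 14*J
c(u, X) = -240*u (c(u, X) = -120*2*u = -240*u)
1/c(219, p(14)) = 1/(-240*219) = 1/(-52560) = -1/52560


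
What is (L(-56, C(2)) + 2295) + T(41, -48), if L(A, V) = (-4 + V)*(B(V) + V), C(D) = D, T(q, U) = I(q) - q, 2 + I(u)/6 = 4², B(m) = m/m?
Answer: 2332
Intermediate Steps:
B(m) = 1
I(u) = 84 (I(u) = -12 + 6*4² = -12 + 6*16 = -12 + 96 = 84)
T(q, U) = 84 - q
L(A, V) = (1 + V)*(-4 + V) (L(A, V) = (-4 + V)*(1 + V) = (1 + V)*(-4 + V))
(L(-56, C(2)) + 2295) + T(41, -48) = ((-4 + 2² - 3*2) + 2295) + (84 - 1*41) = ((-4 + 4 - 6) + 2295) + (84 - 41) = (-6 + 2295) + 43 = 2289 + 43 = 2332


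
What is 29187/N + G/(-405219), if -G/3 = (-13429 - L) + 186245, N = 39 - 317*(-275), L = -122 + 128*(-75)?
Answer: 19862244783/11780256622 ≈ 1.6861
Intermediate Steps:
L = -9722 (L = -122 - 9600 = -9722)
N = 87214 (N = 39 + 87175 = 87214)
G = -547614 (G = -3*((-13429 - 1*(-9722)) + 186245) = -3*((-13429 + 9722) + 186245) = -3*(-3707 + 186245) = -3*182538 = -547614)
29187/N + G/(-405219) = 29187/87214 - 547614/(-405219) = 29187*(1/87214) - 547614*(-1/405219) = 29187/87214 + 182538/135073 = 19862244783/11780256622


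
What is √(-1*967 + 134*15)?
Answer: √1043 ≈ 32.296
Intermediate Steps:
√(-1*967 + 134*15) = √(-967 + 2010) = √1043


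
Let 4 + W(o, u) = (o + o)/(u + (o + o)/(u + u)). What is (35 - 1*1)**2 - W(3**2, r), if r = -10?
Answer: 126620/109 ≈ 1161.7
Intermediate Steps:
W(o, u) = -4 + 2*o/(u + o/u) (W(o, u) = -4 + (o + o)/(u + (o + o)/(u + u)) = -4 + (2*o)/(u + (2*o)/((2*u))) = -4 + (2*o)/(u + (2*o)*(1/(2*u))) = -4 + (2*o)/(u + o/u) = -4 + 2*o/(u + o/u))
(35 - 1*1)**2 - W(3**2, r) = (35 - 1*1)**2 - 2*(-2*3**2 - 2*(-10)**2 + 3**2*(-10))/(3**2 + (-10)**2) = (35 - 1)**2 - 2*(-2*9 - 2*100 + 9*(-10))/(9 + 100) = 34**2 - 2*(-18 - 200 - 90)/109 = 1156 - 2*(-308)/109 = 1156 - 1*(-616/109) = 1156 + 616/109 = 126620/109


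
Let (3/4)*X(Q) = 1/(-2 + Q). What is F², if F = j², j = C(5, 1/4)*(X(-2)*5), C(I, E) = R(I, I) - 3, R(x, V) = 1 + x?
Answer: 625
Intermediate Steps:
X(Q) = 4/(3*(-2 + Q))
C(I, E) = -2 + I (C(I, E) = (1 + I) - 3 = -2 + I)
j = -5 (j = (-2 + 5)*((4/(3*(-2 - 2)))*5) = 3*(((4/3)/(-4))*5) = 3*(((4/3)*(-¼))*5) = 3*(-⅓*5) = 3*(-5/3) = -5)
F = 25 (F = (-5)² = 25)
F² = 25² = 625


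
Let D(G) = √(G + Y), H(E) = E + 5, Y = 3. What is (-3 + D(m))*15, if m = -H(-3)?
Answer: -30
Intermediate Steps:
H(E) = 5 + E
m = -2 (m = -(5 - 3) = -1*2 = -2)
D(G) = √(3 + G) (D(G) = √(G + 3) = √(3 + G))
(-3 + D(m))*15 = (-3 + √(3 - 2))*15 = (-3 + √1)*15 = (-3 + 1)*15 = -2*15 = -30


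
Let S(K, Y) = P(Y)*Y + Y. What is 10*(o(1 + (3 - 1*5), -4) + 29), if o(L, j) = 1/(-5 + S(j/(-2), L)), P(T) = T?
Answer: 288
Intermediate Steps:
S(K, Y) = Y + Y**2 (S(K, Y) = Y*Y + Y = Y**2 + Y = Y + Y**2)
o(L, j) = 1/(-5 + L*(1 + L))
10*(o(1 + (3 - 1*5), -4) + 29) = 10*(1/(-5 + (1 + (3 - 1*5))*(1 + (1 + (3 - 1*5)))) + 29) = 10*(1/(-5 + (1 + (3 - 5))*(1 + (1 + (3 - 5)))) + 29) = 10*(1/(-5 + (1 - 2)*(1 + (1 - 2))) + 29) = 10*(1/(-5 - (1 - 1)) + 29) = 10*(1/(-5 - 1*0) + 29) = 10*(1/(-5 + 0) + 29) = 10*(1/(-5) + 29) = 10*(-1/5 + 29) = 10*(144/5) = 288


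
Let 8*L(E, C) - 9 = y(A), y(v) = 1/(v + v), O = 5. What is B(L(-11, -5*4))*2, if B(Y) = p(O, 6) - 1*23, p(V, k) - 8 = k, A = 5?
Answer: -18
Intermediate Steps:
p(V, k) = 8 + k
y(v) = 1/(2*v)
L(E, C) = 91/80 (L(E, C) = 9/8 + ((½)/5)/8 = 9/8 + ((½)*(⅕))/8 = 9/8 + (⅛)*(⅒) = 9/8 + 1/80 = 91/80)
B(Y) = -9 (B(Y) = (8 + 6) - 1*23 = 14 - 23 = -9)
B(L(-11, -5*4))*2 = -9*2 = -18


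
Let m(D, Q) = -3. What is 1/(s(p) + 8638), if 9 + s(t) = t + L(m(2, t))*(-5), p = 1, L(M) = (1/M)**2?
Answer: 9/77665 ≈ 0.00011588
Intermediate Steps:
L(M) = M**(-2) (L(M) = (1/M)**2 = M**(-2))
s(t) = -86/9 + t (s(t) = -9 + (t - 5/(-3)**2) = -9 + (t + (1/9)*(-5)) = -9 + (t - 5/9) = -9 + (-5/9 + t) = -86/9 + t)
1/(s(p) + 8638) = 1/((-86/9 + 1) + 8638) = 1/(-77/9 + 8638) = 1/(77665/9) = 9/77665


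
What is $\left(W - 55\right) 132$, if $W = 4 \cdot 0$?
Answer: $-7260$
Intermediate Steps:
$W = 0$
$\left(W - 55\right) 132 = \left(0 - 55\right) 132 = \left(-55\right) 132 = -7260$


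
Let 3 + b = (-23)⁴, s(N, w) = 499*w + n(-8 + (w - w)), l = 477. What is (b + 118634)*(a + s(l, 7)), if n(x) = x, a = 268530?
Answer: 108390361080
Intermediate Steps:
s(N, w) = -8 + 499*w (s(N, w) = 499*w + (-8 + (w - w)) = 499*w + (-8 + 0) = 499*w - 8 = -8 + 499*w)
b = 279838 (b = -3 + (-23)⁴ = -3 + 279841 = 279838)
(b + 118634)*(a + s(l, 7)) = (279838 + 118634)*(268530 + (-8 + 499*7)) = 398472*(268530 + (-8 + 3493)) = 398472*(268530 + 3485) = 398472*272015 = 108390361080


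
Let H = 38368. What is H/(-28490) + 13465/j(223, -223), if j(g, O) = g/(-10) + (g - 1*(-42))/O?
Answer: -38976249226/67830805 ≈ -574.61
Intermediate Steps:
j(g, O) = -g/10 + (42 + g)/O (j(g, O) = g*(-⅒) + (g + 42)/O = -g/10 + (42 + g)/O)
H/(-28490) + 13465/j(223, -223) = 38368/(-28490) + 13465/(((42 + 223 - ⅒*(-223)*223)/(-223))) = 38368*(-1/28490) + 13465/((-(42 + 223 + 49729/10)/223)) = -1744/1295 + 13465/((-1/223*52379/10)) = -1744/1295 + 13465/(-52379/2230) = -1744/1295 + 13465*(-2230/52379) = -1744/1295 - 30026950/52379 = -38976249226/67830805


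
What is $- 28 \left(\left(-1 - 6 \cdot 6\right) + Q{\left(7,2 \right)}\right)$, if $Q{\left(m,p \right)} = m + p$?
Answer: $784$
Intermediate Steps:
$- 28 \left(\left(-1 - 6 \cdot 6\right) + Q{\left(7,2 \right)}\right) = - 28 \left(\left(-1 - 6 \cdot 6\right) + \left(7 + 2\right)\right) = - 28 \left(\left(-1 - 36\right) + 9\right) = - 28 \left(-37 + 9\right) = \left(-28\right) \left(-28\right) = 784$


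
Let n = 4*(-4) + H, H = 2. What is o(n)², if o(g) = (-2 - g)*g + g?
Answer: 33124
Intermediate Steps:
n = -14 (n = 4*(-4) + 2 = -16 + 2 = -14)
o(g) = g + g*(-2 - g) (o(g) = g*(-2 - g) + g = g + g*(-2 - g))
o(n)² = (-1*(-14)*(1 - 14))² = (-1*(-14)*(-13))² = (-182)² = 33124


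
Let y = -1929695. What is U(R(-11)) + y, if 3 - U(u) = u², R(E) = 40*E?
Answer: -2123292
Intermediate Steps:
U(u) = 3 - u²
U(R(-11)) + y = (3 - (40*(-11))²) - 1929695 = (3 - 1*(-440)²) - 1929695 = (3 - 1*193600) - 1929695 = (3 - 193600) - 1929695 = -193597 - 1929695 = -2123292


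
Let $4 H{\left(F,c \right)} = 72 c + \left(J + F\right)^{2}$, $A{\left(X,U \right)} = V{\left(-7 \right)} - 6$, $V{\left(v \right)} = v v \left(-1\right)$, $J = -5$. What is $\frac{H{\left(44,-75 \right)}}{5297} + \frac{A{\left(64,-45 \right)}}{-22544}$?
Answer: $- \frac{21570709}{119415568} \approx -0.18064$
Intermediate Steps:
$V{\left(v \right)} = - v^{2}$ ($V{\left(v \right)} = v^{2} \left(-1\right) = - v^{2}$)
$A{\left(X,U \right)} = -55$ ($A{\left(X,U \right)} = - \left(-7\right)^{2} - 6 = \left(-1\right) 49 - 6 = -49 - 6 = -55$)
$H{\left(F,c \right)} = 18 c + \frac{\left(-5 + F\right)^{2}}{4}$ ($H{\left(F,c \right)} = \frac{72 c + \left(-5 + F\right)^{2}}{4} = \frac{\left(-5 + F\right)^{2} + 72 c}{4} = 18 c + \frac{\left(-5 + F\right)^{2}}{4}$)
$\frac{H{\left(44,-75 \right)}}{5297} + \frac{A{\left(64,-45 \right)}}{-22544} = \frac{18 \left(-75\right) + \frac{\left(-5 + 44\right)^{2}}{4}}{5297} - \frac{55}{-22544} = \left(-1350 + \frac{39^{2}}{4}\right) \frac{1}{5297} - - \frac{55}{22544} = \left(-1350 + \frac{1}{4} \cdot 1521\right) \frac{1}{5297} + \frac{55}{22544} = \left(-1350 + \frac{1521}{4}\right) \frac{1}{5297} + \frac{55}{22544} = \left(- \frac{3879}{4}\right) \frac{1}{5297} + \frac{55}{22544} = - \frac{3879}{21188} + \frac{55}{22544} = - \frac{21570709}{119415568}$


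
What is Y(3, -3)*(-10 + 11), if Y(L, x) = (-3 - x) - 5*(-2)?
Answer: 10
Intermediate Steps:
Y(L, x) = 7 - x (Y(L, x) = (-3 - x) + 10 = 7 - x)
Y(3, -3)*(-10 + 11) = (7 - 1*(-3))*(-10 + 11) = (7 + 3)*1 = 10*1 = 10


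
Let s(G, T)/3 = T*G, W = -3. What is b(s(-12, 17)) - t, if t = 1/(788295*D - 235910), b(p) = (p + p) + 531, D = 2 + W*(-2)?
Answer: -4206821851/6070450 ≈ -693.00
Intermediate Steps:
D = 8 (D = 2 - 3*(-2) = 2 + 6 = 8)
s(G, T) = 3*G*T (s(G, T) = 3*(T*G) = 3*(G*T) = 3*G*T)
b(p) = 531 + 2*p (b(p) = 2*p + 531 = 531 + 2*p)
t = 1/6070450 (t = 1/(788295*8 - 235910) = 1/(6306360 - 235910) = 1/6070450 ≈ 1.6473e-7)
b(s(-12, 17)) - t = (531 + 2*(3*(-12)*17)) - 1*1/6070450 = (531 + 2*(-612)) - 1/6070450 = (531 - 1224) - 1/6070450 = -693 - 1/6070450 = -4206821851/6070450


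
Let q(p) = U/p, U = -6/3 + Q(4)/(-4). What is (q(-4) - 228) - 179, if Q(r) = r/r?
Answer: -6503/16 ≈ -406.44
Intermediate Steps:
Q(r) = 1
U = -9/4 (U = -6/3 + 1/(-4) = -6*⅓ + 1*(-¼) = -2 - ¼ = -9/4 ≈ -2.2500)
q(p) = -9/(4*p)
(q(-4) - 228) - 179 = (-9/4/(-4) - 228) - 179 = (-9/4*(-¼) - 228) - 179 = (9/16 - 228) - 179 = -3639/16 - 179 = -6503/16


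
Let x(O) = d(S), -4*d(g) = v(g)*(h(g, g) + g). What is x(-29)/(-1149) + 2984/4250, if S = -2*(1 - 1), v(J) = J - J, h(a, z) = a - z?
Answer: 1492/2125 ≈ 0.70212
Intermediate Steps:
v(J) = 0
S = 0 (S = -2*0 = 0)
d(g) = 0 (d(g) = -0*((g - g) + g) = -0*(0 + g) = -0*g = -¼*0 = 0)
x(O) = 0
x(-29)/(-1149) + 2984/4250 = 0/(-1149) + 2984/4250 = 0*(-1/1149) + 2984*(1/4250) = 0 + 1492/2125 = 1492/2125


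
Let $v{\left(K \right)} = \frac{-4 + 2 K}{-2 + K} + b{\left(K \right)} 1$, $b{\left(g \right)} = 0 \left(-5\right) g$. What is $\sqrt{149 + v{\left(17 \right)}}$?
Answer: $\sqrt{151} \approx 12.288$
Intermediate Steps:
$b{\left(g \right)} = 0$ ($b{\left(g \right)} = 0 g = 0$)
$v{\left(K \right)} = \frac{-4 + 2 K}{-2 + K}$ ($v{\left(K \right)} = \frac{-4 + 2 K}{-2 + K} + 0 \cdot 1 = \frac{-4 + 2 K}{-2 + K} + 0 = \frac{-4 + 2 K}{-2 + K}$)
$\sqrt{149 + v{\left(17 \right)}} = \sqrt{149 + 2} = \sqrt{151}$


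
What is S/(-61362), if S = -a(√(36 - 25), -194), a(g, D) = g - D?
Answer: 97/30681 + √11/61362 ≈ 0.0032156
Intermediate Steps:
S = -194 - √11 (S = -(√(36 - 25) - 1*(-194)) = -(√11 + 194) = -(194 + √11) = -194 - √11 ≈ -197.32)
S/(-61362) = (-194 - √11)/(-61362) = (-194 - √11)*(-1/61362) = 97/30681 + √11/61362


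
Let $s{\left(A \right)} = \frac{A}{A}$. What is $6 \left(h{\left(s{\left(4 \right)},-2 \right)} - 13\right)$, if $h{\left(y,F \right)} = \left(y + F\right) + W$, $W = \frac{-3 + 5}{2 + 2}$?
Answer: $-81$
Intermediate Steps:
$s{\left(A \right)} = 1$
$W = \frac{1}{2}$ ($W = \frac{2}{4} = 2 \cdot \frac{1}{4} = \frac{1}{2} \approx 0.5$)
$h{\left(y,F \right)} = \frac{1}{2} + F + y$ ($h{\left(y,F \right)} = \left(y + F\right) + \frac{1}{2} = \left(F + y\right) + \frac{1}{2} = \frac{1}{2} + F + y$)
$6 \left(h{\left(s{\left(4 \right)},-2 \right)} - 13\right) = 6 \left(\left(\frac{1}{2} - 2 + 1\right) - 13\right) = 6 \left(- \frac{1}{2} - 13\right) = 6 \left(- \frac{27}{2}\right) = -81$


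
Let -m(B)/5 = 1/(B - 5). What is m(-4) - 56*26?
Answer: -13099/9 ≈ -1455.4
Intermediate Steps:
m(B) = -5/(-5 + B) (m(B) = -5/(B - 5) = -5/(-5 + B))
m(-4) - 56*26 = -5/(-5 - 4) - 56*26 = -5/(-9) - 1456 = -5*(-1/9) - 1456 = 5/9 - 1456 = -13099/9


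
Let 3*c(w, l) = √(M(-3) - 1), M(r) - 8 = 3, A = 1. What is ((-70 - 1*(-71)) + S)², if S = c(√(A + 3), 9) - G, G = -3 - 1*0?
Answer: (12 + √10)²/9 ≈ 25.544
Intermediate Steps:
M(r) = 11 (M(r) = 8 + 3 = 11)
G = -3 (G = -3 + 0 = -3)
c(w, l) = √10/3 (c(w, l) = √(11 - 1)/3 = √10/3)
S = 3 + √10/3 (S = √10/3 - 1*(-3) = √10/3 + 3 = 3 + √10/3 ≈ 4.0541)
((-70 - 1*(-71)) + S)² = ((-70 - 1*(-71)) + (3 + √10/3))² = ((-70 + 71) + (3 + √10/3))² = (1 + (3 + √10/3))² = (4 + √10/3)²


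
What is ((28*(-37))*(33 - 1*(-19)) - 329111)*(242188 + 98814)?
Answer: -130597968966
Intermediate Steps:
((28*(-37))*(33 - 1*(-19)) - 329111)*(242188 + 98814) = (-1036*(33 + 19) - 329111)*341002 = (-1036*52 - 329111)*341002 = (-53872 - 329111)*341002 = -382983*341002 = -130597968966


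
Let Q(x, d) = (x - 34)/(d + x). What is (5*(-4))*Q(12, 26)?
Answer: 220/19 ≈ 11.579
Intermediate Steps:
Q(x, d) = (-34 + x)/(d + x)
(5*(-4))*Q(12, 26) = (5*(-4))*((-34 + 12)/(26 + 12)) = -20*(-22)/38 = -10*(-22)/19 = -20*(-11/19) = 220/19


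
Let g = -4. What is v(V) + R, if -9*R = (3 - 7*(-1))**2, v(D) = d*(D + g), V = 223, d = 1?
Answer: 1871/9 ≈ 207.89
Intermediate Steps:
v(D) = -4 + D (v(D) = 1*(D - 4) = 1*(-4 + D) = -4 + D)
R = -100/9 (R = -(3 - 7*(-1))**2/9 = -(3 + 7)**2/9 = -1/9*10**2 = -1/9*100 = -100/9 ≈ -11.111)
v(V) + R = (-4 + 223) - 100/9 = 219 - 100/9 = 1871/9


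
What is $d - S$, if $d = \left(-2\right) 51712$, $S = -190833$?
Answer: $87409$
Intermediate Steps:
$d = -103424$
$d - S = -103424 - -190833 = -103424 + 190833 = 87409$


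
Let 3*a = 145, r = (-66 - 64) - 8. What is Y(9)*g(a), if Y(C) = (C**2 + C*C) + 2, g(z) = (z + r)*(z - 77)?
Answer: 3793976/9 ≈ 4.2155e+5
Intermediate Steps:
r = -138 (r = -130 - 8 = -138)
a = 145/3 (a = (1/3)*145 = 145/3 ≈ 48.333)
g(z) = (-138 + z)*(-77 + z) (g(z) = (z - 138)*(z - 77) = (-138 + z)*(-77 + z))
Y(C) = 2 + 2*C**2 (Y(C) = (C**2 + C**2) + 2 = 2*C**2 + 2 = 2 + 2*C**2)
Y(9)*g(a) = (2 + 2*9**2)*(10626 + (145/3)**2 - 215*145/3) = (2 + 2*81)*(10626 + 21025/9 - 31175/3) = (2 + 162)*(23134/9) = 164*(23134/9) = 3793976/9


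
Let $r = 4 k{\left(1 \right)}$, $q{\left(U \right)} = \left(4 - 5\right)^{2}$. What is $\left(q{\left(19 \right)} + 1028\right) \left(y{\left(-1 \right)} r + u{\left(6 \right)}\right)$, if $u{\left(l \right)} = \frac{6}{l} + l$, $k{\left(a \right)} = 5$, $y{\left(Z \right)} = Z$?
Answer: $-13377$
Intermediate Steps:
$u{\left(l \right)} = l + \frac{6}{l}$
$q{\left(U \right)} = 1$ ($q{\left(U \right)} = \left(-1\right)^{2} = 1$)
$r = 20$ ($r = 4 \cdot 5 = 20$)
$\left(q{\left(19 \right)} + 1028\right) \left(y{\left(-1 \right)} r + u{\left(6 \right)}\right) = \left(1 + 1028\right) \left(\left(-1\right) 20 + \left(6 + \frac{6}{6}\right)\right) = 1029 \left(-20 + \left(6 + 6 \cdot \frac{1}{6}\right)\right) = 1029 \left(-20 + \left(6 + 1\right)\right) = 1029 \left(-20 + 7\right) = 1029 \left(-13\right) = -13377$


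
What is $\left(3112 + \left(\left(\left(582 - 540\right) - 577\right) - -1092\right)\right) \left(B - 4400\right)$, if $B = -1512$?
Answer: $-21691128$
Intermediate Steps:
$\left(3112 + \left(\left(\left(582 - 540\right) - 577\right) - -1092\right)\right) \left(B - 4400\right) = \left(3112 + \left(\left(\left(582 - 540\right) - 577\right) - -1092\right)\right) \left(-1512 - 4400\right) = \left(3112 + \left(\left(42 - 577\right) + 1092\right)\right) \left(-5912\right) = \left(3112 + \left(-535 + 1092\right)\right) \left(-5912\right) = \left(3112 + 557\right) \left(-5912\right) = 3669 \left(-5912\right) = -21691128$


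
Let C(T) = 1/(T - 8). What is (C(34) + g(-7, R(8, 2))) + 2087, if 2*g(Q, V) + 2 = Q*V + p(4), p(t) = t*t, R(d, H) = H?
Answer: 54263/26 ≈ 2087.0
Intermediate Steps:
C(T) = 1/(-8 + T)
p(t) = t²
g(Q, V) = 7 + Q*V/2 (g(Q, V) = -1 + (Q*V + 4²)/2 = -1 + (Q*V + 16)/2 = -1 + (16 + Q*V)/2 = -1 + (8 + Q*V/2) = 7 + Q*V/2)
(C(34) + g(-7, R(8, 2))) + 2087 = (1/(-8 + 34) + (7 + (½)*(-7)*2)) + 2087 = (1/26 + (7 - 7)) + 2087 = (1/26 + 0) + 2087 = 1/26 + 2087 = 54263/26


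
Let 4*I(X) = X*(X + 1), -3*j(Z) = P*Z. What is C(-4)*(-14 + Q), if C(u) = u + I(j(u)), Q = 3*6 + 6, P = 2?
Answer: -140/9 ≈ -15.556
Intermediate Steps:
Q = 24 (Q = 18 + 6 = 24)
j(Z) = -2*Z/3
I(X) = X*(1 + X)/4 (I(X) = (X*(X + 1))/4 = (X*(1 + X))/4 = X*(1 + X)/4)
C(u) = u - u*(1 - 2*u/3)/6 (C(u) = u + (-2*u/3)*(1 - 2*u/3)/4 = u - u*(1 - 2*u/3)/6)
C(-4)*(-14 + Q) = ((1/18)*(-4)*(15 + 2*(-4)))*(-14 + 24) = ((1/18)*(-4)*(15 - 8))*10 = ((1/18)*(-4)*7)*10 = -14/9*10 = -140/9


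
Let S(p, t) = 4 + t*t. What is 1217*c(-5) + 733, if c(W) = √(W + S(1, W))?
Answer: 733 + 2434*√6 ≈ 6695.1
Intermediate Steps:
S(p, t) = 4 + t²
c(W) = √(4 + W + W²) (c(W) = √(W + (4 + W²)) = √(4 + W + W²))
1217*c(-5) + 733 = 1217*√(4 - 5 + (-5)²) + 733 = 1217*√(4 - 5 + 25) + 733 = 1217*√24 + 733 = 1217*(2*√6) + 733 = 2434*√6 + 733 = 733 + 2434*√6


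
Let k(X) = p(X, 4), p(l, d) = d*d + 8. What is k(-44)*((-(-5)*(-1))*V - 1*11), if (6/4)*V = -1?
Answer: -184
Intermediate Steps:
V = -⅔ (V = (⅔)*(-1) = -⅔ ≈ -0.66667)
p(l, d) = 8 + d² (p(l, d) = d² + 8 = 8 + d²)
k(X) = 24 (k(X) = 8 + 4² = 8 + 16 = 24)
k(-44)*((-(-5)*(-1))*V - 1*11) = 24*(-(-5)*(-1)*(-⅔) - 1*11) = 24*(-1*5*(-⅔) - 11) = 24*(-5*(-⅔) - 11) = 24*(10/3 - 11) = 24*(-23/3) = -184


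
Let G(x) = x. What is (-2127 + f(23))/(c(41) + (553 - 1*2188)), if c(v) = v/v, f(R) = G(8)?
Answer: 2119/1634 ≈ 1.2968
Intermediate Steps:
f(R) = 8
c(v) = 1
(-2127 + f(23))/(c(41) + (553 - 1*2188)) = (-2127 + 8)/(1 + (553 - 1*2188)) = -2119/(1 + (553 - 2188)) = -2119/(1 - 1635) = -2119/(-1634) = -2119*(-1/1634) = 2119/1634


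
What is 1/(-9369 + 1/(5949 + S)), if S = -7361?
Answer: -1412/13229029 ≈ -0.00010673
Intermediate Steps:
1/(-9369 + 1/(5949 + S)) = 1/(-9369 + 1/(5949 - 7361)) = 1/(-9369 + 1/(-1412)) = 1/(-9369 - 1/1412) = 1/(-13229029/1412) = -1412/13229029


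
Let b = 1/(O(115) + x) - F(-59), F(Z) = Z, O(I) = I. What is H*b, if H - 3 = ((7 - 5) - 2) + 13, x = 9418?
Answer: 8999168/9533 ≈ 944.00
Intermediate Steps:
H = 16 (H = 3 + (((7 - 5) - 2) + 13) = 3 + ((2 - 2) + 13) = 3 + (0 + 13) = 3 + 13 = 16)
b = 562448/9533 (b = 1/(115 + 9418) - 1*(-59) = 1/9533 + 59 = 562448/9533 ≈ 59.000)
H*b = 16*(562448/9533) = 8999168/9533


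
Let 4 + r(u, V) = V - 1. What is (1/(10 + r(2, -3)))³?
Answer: ⅛ ≈ 0.12500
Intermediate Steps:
r(u, V) = -5 + V (r(u, V) = -4 + (V - 1) = -4 + (-1 + V) = -5 + V)
(1/(10 + r(2, -3)))³ = (1/(10 + (-5 - 3)))³ = (1/(10 - 8))³ = (1/2)³ = (½)³ = ⅛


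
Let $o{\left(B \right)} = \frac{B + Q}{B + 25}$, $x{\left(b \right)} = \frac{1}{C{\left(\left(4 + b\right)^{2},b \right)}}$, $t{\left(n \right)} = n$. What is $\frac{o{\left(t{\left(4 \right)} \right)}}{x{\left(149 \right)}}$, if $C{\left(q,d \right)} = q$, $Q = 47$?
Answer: $\frac{1193859}{29} \approx 41168.0$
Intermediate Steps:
$x{\left(b \right)} = \frac{1}{\left(4 + b\right)^{2}}$
$o{\left(B \right)} = \frac{47 + B}{25 + B}$ ($o{\left(B \right)} = \frac{B + 47}{B + 25} = \frac{47 + B}{25 + B}$)
$\frac{o{\left(t{\left(4 \right)} \right)}}{x{\left(149 \right)}} = \frac{\frac{1}{25 + 4} \left(47 + 4\right)}{\frac{1}{\left(4 + 149\right)^{2}}} = \frac{\frac{1}{29} \cdot 51}{\frac{1}{23409}} = \frac{1}{29} \cdot 51 \frac{1}{\frac{1}{23409}} = \frac{51}{29} \cdot 23409 = \frac{1193859}{29}$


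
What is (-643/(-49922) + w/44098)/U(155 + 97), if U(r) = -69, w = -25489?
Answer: 311026711/37975191141 ≈ 0.0081903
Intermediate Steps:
(-643/(-49922) + w/44098)/U(155 + 97) = (-643/(-49922) - 25489/44098)/(-69) = (-643*(-1/49922) - 25489*1/44098)*(-1/69) = (643/49922 - 25489/44098)*(-1/69) = -311026711/550365089*(-1/69) = 311026711/37975191141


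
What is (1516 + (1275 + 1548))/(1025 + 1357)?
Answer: 4339/2382 ≈ 1.8216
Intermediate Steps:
(1516 + (1275 + 1548))/(1025 + 1357) = (1516 + 2823)/2382 = 4339*(1/2382) = 4339/2382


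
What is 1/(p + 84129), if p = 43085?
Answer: 1/127214 ≈ 7.8608e-6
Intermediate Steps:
1/(p + 84129) = 1/(43085 + 84129) = 1/127214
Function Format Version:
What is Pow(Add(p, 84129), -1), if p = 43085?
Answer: Rational(1, 127214) ≈ 7.8608e-6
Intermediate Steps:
Pow(Add(p, 84129), -1) = Pow(Add(43085, 84129), -1) = Pow(127214, -1) = Rational(1, 127214)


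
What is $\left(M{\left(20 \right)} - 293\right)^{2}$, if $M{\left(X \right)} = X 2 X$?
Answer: $257049$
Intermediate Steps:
$M{\left(X \right)} = 2 X^{2}$ ($M{\left(X \right)} = 2 X X = 2 X^{2}$)
$\left(M{\left(20 \right)} - 293\right)^{2} = \left(2 \cdot 20^{2} - 293\right)^{2} = \left(2 \cdot 400 - 293\right)^{2} = \left(800 - 293\right)^{2} = 507^{2} = 257049$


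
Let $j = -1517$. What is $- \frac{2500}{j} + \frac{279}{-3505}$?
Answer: $\frac{8339257}{5317085} \approx 1.5684$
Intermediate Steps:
$- \frac{2500}{j} + \frac{279}{-3505} = - \frac{2500}{-1517} + \frac{279}{-3505} = \left(-2500\right) \left(- \frac{1}{1517}\right) + 279 \left(- \frac{1}{3505}\right) = \frac{2500}{1517} - \frac{279}{3505} = \frac{8339257}{5317085}$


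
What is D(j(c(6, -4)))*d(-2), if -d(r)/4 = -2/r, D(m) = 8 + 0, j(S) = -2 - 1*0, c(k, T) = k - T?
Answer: -32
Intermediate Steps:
j(S) = -2 (j(S) = -2 + 0 = -2)
D(m) = 8
d(r) = 8/r (d(r) = -(-8)/r = 8/r)
D(j(c(6, -4)))*d(-2) = 8*(8/(-2)) = 8*(8*(-1/2)) = 8*(-4) = -32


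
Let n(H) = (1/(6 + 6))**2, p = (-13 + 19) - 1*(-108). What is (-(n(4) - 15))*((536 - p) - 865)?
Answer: -956437/144 ≈ -6641.9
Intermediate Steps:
p = 114 (p = 6 + 108 = 114)
n(H) = 1/144 (n(H) = (1/12)**2 = 1/144)
(-(n(4) - 15))*((536 - p) - 865) = (-(1/144 - 15))*((536 - 1*114) - 865) = (-1*(-2159/144))*((536 - 114) - 865) = 2159*(422 - 865)/144 = (2159/144)*(-443) = -956437/144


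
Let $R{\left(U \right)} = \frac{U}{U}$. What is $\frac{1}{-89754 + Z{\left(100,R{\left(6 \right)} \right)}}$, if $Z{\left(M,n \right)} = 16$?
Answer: $- \frac{1}{89738} \approx -1.1144 \cdot 10^{-5}$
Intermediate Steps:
$R{\left(U \right)} = 1$
$\frac{1}{-89754 + Z{\left(100,R{\left(6 \right)} \right)}} = \frac{1}{-89754 + 16} = \frac{1}{-89738} = - \frac{1}{89738}$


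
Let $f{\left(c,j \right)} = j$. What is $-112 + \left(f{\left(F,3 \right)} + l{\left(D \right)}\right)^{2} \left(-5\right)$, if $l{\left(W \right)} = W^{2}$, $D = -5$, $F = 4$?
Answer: $-4032$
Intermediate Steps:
$-112 + \left(f{\left(F,3 \right)} + l{\left(D \right)}\right)^{2} \left(-5\right) = -112 + \left(3 + \left(-5\right)^{2}\right)^{2} \left(-5\right) = -112 + \left(3 + 25\right)^{2} \left(-5\right) = -112 + 28^{2} \left(-5\right) = -112 + 784 \left(-5\right) = -112 - 3920 = -4032$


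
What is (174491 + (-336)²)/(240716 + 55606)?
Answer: 287387/296322 ≈ 0.96985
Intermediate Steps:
(174491 + (-336)²)/(240716 + 55606) = (174491 + 112896)/296322 = 287387*(1/296322) = 287387/296322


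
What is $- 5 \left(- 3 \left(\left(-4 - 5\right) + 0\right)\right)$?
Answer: $-135$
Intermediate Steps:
$- 5 \left(- 3 \left(\left(-4 - 5\right) + 0\right)\right) = - 5 \left(- 3 \left(-9 + 0\right)\right) = - 5 \left(\left(-3\right) \left(-9\right)\right) = \left(-5\right) 27 = -135$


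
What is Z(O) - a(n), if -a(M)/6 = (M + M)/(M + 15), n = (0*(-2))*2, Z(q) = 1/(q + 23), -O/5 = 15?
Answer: -1/52 ≈ -0.019231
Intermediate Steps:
O = -75 (O = -5*15 = -75)
Z(q) = 1/(23 + q)
n = 0 (n = 0*2 = 0)
a(M) = -12*M/(15 + M) (a(M) = -6*(M + M)/(M + 15) = -6*2*M/(15 + M) = -12*M/(15 + M))
Z(O) - a(n) = 1/(23 - 75) - (-12)*0/(15 + 0) = 1/(-52) - (-12)*0/15 = -1/52 - (-12)*0/15 = -1/52 - 1*0 = -1/52 + 0 = -1/52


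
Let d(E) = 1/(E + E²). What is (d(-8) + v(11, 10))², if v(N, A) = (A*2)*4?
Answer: 20079361/3136 ≈ 6402.9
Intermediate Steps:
v(N, A) = 8*A (v(N, A) = (2*A)*4 = 8*A)
(d(-8) + v(11, 10))² = (1/((-8)*(1 - 8)) + 8*10)² = (-⅛/(-7) + 80)² = (-⅛*(-⅐) + 80)² = (1/56 + 80)² = (4481/56)² = 20079361/3136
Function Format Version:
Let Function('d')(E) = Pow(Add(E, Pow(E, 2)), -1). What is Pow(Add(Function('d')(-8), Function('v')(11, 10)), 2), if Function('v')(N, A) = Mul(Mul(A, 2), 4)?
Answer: Rational(20079361, 3136) ≈ 6402.9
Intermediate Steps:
Function('v')(N, A) = Mul(8, A) (Function('v')(N, A) = Mul(Mul(2, A), 4) = Mul(8, A))
Pow(Add(Function('d')(-8), Function('v')(11, 10)), 2) = Pow(Add(Mul(Pow(-8, -1), Pow(Add(1, -8), -1)), Mul(8, 10)), 2) = Pow(Add(Mul(Rational(-1, 8), Pow(-7, -1)), 80), 2) = Pow(Add(Mul(Rational(-1, 8), Rational(-1, 7)), 80), 2) = Pow(Add(Rational(1, 56), 80), 2) = Pow(Rational(4481, 56), 2) = Rational(20079361, 3136)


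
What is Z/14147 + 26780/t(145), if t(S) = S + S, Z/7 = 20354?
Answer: 6002504/58609 ≈ 102.42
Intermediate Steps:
Z = 142478 (Z = 7*20354 = 142478)
t(S) = 2*S
Z/14147 + 26780/t(145) = 142478/14147 + 26780/((2*145)) = 142478*(1/14147) + 26780/290 = 20354/2021 + 26780*(1/290) = 20354/2021 + 2678/29 = 6002504/58609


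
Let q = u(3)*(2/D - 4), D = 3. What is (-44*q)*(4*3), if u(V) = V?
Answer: 5280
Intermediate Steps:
q = -10 (q = 3*(2/3 - 4) = 3*(2*(⅓) - 4) = 3*(⅔ - 4) = 3*(-10/3) = -10)
(-44*q)*(4*3) = (-44*(-10))*(4*3) = 440*12 = 5280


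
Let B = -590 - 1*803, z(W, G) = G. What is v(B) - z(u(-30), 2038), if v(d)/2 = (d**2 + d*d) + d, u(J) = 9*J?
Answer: 7756972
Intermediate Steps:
B = -1393 (B = -590 - 803 = -1393)
v(d) = 2*d + 4*d**2 (v(d) = 2*((d**2 + d*d) + d) = 2*((d**2 + d**2) + d) = 2*(2*d**2 + d) = 2*(d + 2*d**2) = 2*d + 4*d**2)
v(B) - z(u(-30), 2038) = 2*(-1393)*(1 + 2*(-1393)) - 1*2038 = 2*(-1393)*(1 - 2786) - 2038 = 2*(-1393)*(-2785) - 2038 = 7759010 - 2038 = 7756972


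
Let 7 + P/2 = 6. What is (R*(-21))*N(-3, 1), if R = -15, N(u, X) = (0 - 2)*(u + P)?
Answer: 3150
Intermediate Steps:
P = -2 (P = -14 + 2*6 = -14 + 12 = -2)
N(u, X) = 4 - 2*u (N(u, X) = (0 - 2)*(u - 2) = -2*(-2 + u) = 4 - 2*u)
(R*(-21))*N(-3, 1) = (-15*(-21))*(4 - 2*(-3)) = 315*(4 + 6) = 315*10 = 3150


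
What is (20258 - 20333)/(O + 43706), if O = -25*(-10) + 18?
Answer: -25/14658 ≈ -0.0017056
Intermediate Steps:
O = 268 (O = 250 + 18 = 268)
(20258 - 20333)/(O + 43706) = (20258 - 20333)/(268 + 43706) = -75/43974 = -75*1/43974 = -25/14658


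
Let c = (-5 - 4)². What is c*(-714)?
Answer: -57834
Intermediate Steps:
c = 81 (c = (-9)² = 81)
c*(-714) = 81*(-714) = -57834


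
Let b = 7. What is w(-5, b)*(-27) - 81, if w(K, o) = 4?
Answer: -189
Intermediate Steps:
w(-5, b)*(-27) - 81 = 4*(-27) - 81 = -108 - 81 = -189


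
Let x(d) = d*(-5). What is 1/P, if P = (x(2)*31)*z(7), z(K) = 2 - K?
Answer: 1/1550 ≈ 0.00064516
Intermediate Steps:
x(d) = -5*d
P = 1550 (P = (-5*2*31)*(2 - 1*7) = (-10*31)*(2 - 7) = -310*(-5) = 1550)
1/P = 1/1550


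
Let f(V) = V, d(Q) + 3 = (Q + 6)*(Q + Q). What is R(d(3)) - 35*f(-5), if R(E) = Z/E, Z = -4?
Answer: 8921/51 ≈ 174.92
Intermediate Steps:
d(Q) = -3 + 2*Q*(6 + Q) (d(Q) = -3 + (Q + 6)*(Q + Q) = -3 + (6 + Q)*(2*Q) = -3 + 2*Q*(6 + Q))
R(E) = -4/E
R(d(3)) - 35*f(-5) = -4/(-3 + 2*3² + 12*3) - 35*(-5) = -4/(-3 + 2*9 + 36) + 175 = -4/(-3 + 18 + 36) + 175 = -4/51 + 175 = 8921/51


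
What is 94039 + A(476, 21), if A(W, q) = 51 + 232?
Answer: 94322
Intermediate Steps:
A(W, q) = 283
94039 + A(476, 21) = 94039 + 283 = 94322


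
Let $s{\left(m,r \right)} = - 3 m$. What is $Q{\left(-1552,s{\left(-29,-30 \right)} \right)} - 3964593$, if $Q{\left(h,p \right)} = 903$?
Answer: $-3963690$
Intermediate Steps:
$Q{\left(-1552,s{\left(-29,-30 \right)} \right)} - 3964593 = 903 - 3964593 = -3963690$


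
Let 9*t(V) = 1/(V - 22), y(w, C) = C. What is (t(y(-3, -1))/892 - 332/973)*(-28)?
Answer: 61302781/6416379 ≈ 9.5541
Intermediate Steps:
t(V) = 1/(9*(-22 + V)) (t(V) = 1/(9*(V - 22)) = 1/(9*(-22 + V)))
(t(y(-3, -1))/892 - 332/973)*(-28) = ((1/(9*(-22 - 1)))/892 - 332/973)*(-28) = (((⅑)/(-23))*(1/892) - 332*1/973)*(-28) = (((⅑)*(-1/23))*(1/892) - 332/973)*(-28) = (-1/207*1/892 - 332/973)*(-28) = (-1/184644 - 332/973)*(-28) = -61302781/179658612*(-28) = 61302781/6416379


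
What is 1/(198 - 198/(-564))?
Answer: 94/18645 ≈ 0.0050416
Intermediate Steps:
1/(198 - 198/(-564)) = 1/(198 - 198*(-1/564)) = 1/(198 + 33/94) = 1/(18645/94) = 94/18645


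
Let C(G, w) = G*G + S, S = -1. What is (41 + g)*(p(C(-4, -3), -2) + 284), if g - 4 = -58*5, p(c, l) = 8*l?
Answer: -65660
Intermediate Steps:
C(G, w) = -1 + G² (C(G, w) = G*G - 1 = G² - 1 = -1 + G²)
g = -286 (g = 4 - 58*5 = 4 - 290 = -286)
(41 + g)*(p(C(-4, -3), -2) + 284) = (41 - 286)*(8*(-2) + 284) = -245*(-16 + 284) = -245*268 = -65660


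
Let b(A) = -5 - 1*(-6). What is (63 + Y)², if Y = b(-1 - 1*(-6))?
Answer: 4096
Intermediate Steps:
b(A) = 1 (b(A) = -5 + 6 = 1)
Y = 1
(63 + Y)² = (63 + 1)² = 64² = 4096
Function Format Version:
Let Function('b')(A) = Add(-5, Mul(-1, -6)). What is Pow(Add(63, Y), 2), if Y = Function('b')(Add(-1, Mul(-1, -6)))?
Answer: 4096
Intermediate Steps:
Function('b')(A) = 1 (Function('b')(A) = Add(-5, 6) = 1)
Y = 1
Pow(Add(63, Y), 2) = Pow(Add(63, 1), 2) = Pow(64, 2) = 4096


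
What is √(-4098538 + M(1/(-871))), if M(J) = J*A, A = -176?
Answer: I*√3109318813562/871 ≈ 2024.5*I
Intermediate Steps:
M(J) = -176*J (M(J) = J*(-176) = -176*J)
√(-4098538 + M(1/(-871))) = √(-4098538 - 176/(-871)) = √(-4098538 - 176*(-1/871)) = √(-4098538 + 176/871) = √(-3569826422/871) = I*√3109318813562/871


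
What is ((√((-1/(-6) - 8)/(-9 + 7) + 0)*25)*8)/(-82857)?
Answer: -100*√141/248571 ≈ -0.0047770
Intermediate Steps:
((√((-1/(-6) - 8)/(-9 + 7) + 0)*25)*8)/(-82857) = ((√((-1*(-⅙) - 8)/(-2) + 0)*25)*8)*(-1/82857) = ((√((⅙ - 8)*(-½) + 0)*25)*8)*(-1/82857) = ((√(-47/6*(-½) + 0)*25)*8)*(-1/82857) = ((√(47/12 + 0)*25)*8)*(-1/82857) = ((√(47/12)*25)*8)*(-1/82857) = (((√141/6)*25)*8)*(-1/82857) = ((25*√141/6)*8)*(-1/82857) = (100*√141/3)*(-1/82857) = -100*√141/248571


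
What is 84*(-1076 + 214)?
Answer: -72408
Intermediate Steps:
84*(-1076 + 214) = 84*(-862) = -72408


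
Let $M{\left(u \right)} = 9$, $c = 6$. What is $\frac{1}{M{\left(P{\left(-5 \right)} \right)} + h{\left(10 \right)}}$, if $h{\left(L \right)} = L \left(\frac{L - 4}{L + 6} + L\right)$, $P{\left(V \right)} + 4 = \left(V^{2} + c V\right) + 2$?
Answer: $\frac{4}{451} \approx 0.0088692$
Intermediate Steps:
$P{\left(V \right)} = -2 + V^{2} + 6 V$ ($P{\left(V \right)} = -4 + \left(\left(V^{2} + 6 V\right) + 2\right) = -4 + \left(2 + V^{2} + 6 V\right) = -2 + V^{2} + 6 V$)
$h{\left(L \right)} = L \left(L + \frac{-4 + L}{6 + L}\right)$ ($h{\left(L \right)} = L \left(\frac{-4 + L}{6 + L} + L\right) = L \left(L + \frac{-4 + L}{6 + L}\right)$)
$\frac{1}{M{\left(P{\left(-5 \right)} \right)} + h{\left(10 \right)}} = \frac{1}{9 + \frac{10 \left(-4 + 10^{2} + 7 \cdot 10\right)}{6 + 10}} = \frac{1}{9 + \frac{10 \left(-4 + 100 + 70\right)}{16}} = \frac{1}{9 + 10 \cdot \frac{1}{16} \cdot 166} = \frac{1}{9 + \frac{415}{4}} = \frac{1}{\frac{451}{4}} = \frac{4}{451}$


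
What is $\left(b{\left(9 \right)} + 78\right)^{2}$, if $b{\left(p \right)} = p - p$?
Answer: $6084$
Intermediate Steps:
$b{\left(p \right)} = 0$
$\left(b{\left(9 \right)} + 78\right)^{2} = \left(0 + 78\right)^{2} = 78^{2} = 6084$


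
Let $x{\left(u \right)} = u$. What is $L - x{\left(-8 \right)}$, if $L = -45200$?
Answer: $-45192$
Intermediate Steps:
$L - x{\left(-8 \right)} = -45200 - -8 = -45200 + 8 = -45192$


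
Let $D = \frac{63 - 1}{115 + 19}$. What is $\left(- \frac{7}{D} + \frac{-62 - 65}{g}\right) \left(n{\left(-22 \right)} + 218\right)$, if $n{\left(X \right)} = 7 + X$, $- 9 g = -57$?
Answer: $- \frac{4206566}{589} \approx -7141.9$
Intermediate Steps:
$g = \frac{19}{3}$ ($g = \left(- \frac{1}{9}\right) \left(-57\right) = \frac{19}{3} \approx 6.3333$)
$D = \frac{31}{67}$ ($D = \frac{62}{134} = 62 \cdot \frac{1}{134} = \frac{31}{67} \approx 0.46269$)
$\left(- \frac{7}{D} + \frac{-62 - 65}{g}\right) \left(n{\left(-22 \right)} + 218\right) = \left(- \frac{7}{\frac{31}{67}} + \frac{-62 - 65}{\frac{19}{3}}\right) \left(\left(7 - 22\right) + 218\right) = \left(\left(-7\right) \frac{67}{31} - \frac{381}{19}\right) \left(-15 + 218\right) = \left(- \frac{469}{31} - \frac{381}{19}\right) 203 = \left(- \frac{20722}{589}\right) 203 = - \frac{4206566}{589}$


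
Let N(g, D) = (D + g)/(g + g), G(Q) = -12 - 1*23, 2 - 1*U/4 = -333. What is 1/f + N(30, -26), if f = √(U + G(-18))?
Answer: 1/15 + √145/435 ≈ 0.094348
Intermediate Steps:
U = 1340 (U = 8 - 4*(-333) = 8 + 1332 = 1340)
G(Q) = -35 (G(Q) = -12 - 23 = -35)
N(g, D) = (D + g)/(2*g) (N(g, D) = (D + g)/((2*g)) = (D + g)*(1/(2*g)) = (D + g)/(2*g))
f = 3*√145 (f = √(1340 - 35) = √1305 = 3*√145 ≈ 36.125)
1/f + N(30, -26) = 1/(3*√145) + (½)*(-26 + 30)/30 = √145/435 + (½)*(1/30)*4 = √145/435 + 1/15 = 1/15 + √145/435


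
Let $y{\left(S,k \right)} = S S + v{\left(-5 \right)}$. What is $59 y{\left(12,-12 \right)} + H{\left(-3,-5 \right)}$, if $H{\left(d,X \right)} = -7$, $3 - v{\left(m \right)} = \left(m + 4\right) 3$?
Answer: $8843$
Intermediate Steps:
$v{\left(m \right)} = -9 - 3 m$ ($v{\left(m \right)} = 3 - \left(m + 4\right) 3 = 3 - \left(4 + m\right) 3 = 3 - \left(12 + 3 m\right) = -9 - 3 m$)
$y{\left(S,k \right)} = 6 + S^{2}$ ($y{\left(S,k \right)} = S S - -6 = S^{2} + \left(-9 + 15\right) = S^{2} + 6 = 6 + S^{2}$)
$59 y{\left(12,-12 \right)} + H{\left(-3,-5 \right)} = 59 \left(6 + 12^{2}\right) - 7 = 59 \left(6 + 144\right) - 7 = 59 \cdot 150 - 7 = 8850 - 7 = 8843$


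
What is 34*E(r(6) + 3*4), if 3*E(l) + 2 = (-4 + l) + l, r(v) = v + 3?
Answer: 408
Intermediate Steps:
r(v) = 3 + v
E(l) = -2 + 2*l/3 (E(l) = -⅔ + ((-4 + l) + l)/3 = -⅔ + (-4 + 2*l)/3 = -⅔ + (-4/3 + 2*l/3) = -2 + 2*l/3)
34*E(r(6) + 3*4) = 34*(-2 + 2*((3 + 6) + 3*4)/3) = 34*(-2 + 2*(9 + 12)/3) = 34*(-2 + (⅔)*21) = 34*(-2 + 14) = 34*12 = 408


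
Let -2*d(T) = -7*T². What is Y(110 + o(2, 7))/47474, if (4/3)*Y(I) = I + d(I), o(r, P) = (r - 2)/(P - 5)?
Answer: 31845/47474 ≈ 0.67079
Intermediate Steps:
d(T) = 7*T²/2 (d(T) = -(-7)*T²/2 = 7*T²/2)
o(r, P) = (-2 + r)/(-5 + P)
Y(I) = 3*I/4 + 21*I²/8 (Y(I) = 3*(I + 7*I²/2)/4 = 3*I/4 + 21*I²/8)
Y(110 + o(2, 7))/47474 = (3*(110 + (-2 + 2)/(-5 + 7))*(2 + 7*(110 + (-2 + 2)/(-5 + 7)))/8)/47474 = (3*(110 + 0/2)*(2 + 7*(110 + 0/2))/8)*(1/47474) = (3*(110 + (½)*0)*(2 + 7*(110 + (½)*0))/8)*(1/47474) = (3*(110 + 0)*(2 + 7*(110 + 0))/8)*(1/47474) = ((3/8)*110*(2 + 7*110))*(1/47474) = ((3/8)*110*(2 + 770))*(1/47474) = ((3/8)*110*772)*(1/47474) = 31845*(1/47474) = 31845/47474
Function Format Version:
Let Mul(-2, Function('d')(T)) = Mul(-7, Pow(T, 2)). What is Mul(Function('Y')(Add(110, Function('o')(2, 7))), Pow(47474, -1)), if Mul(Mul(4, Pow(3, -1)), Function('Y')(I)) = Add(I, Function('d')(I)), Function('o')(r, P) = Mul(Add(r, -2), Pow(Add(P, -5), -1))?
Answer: Rational(31845, 47474) ≈ 0.67079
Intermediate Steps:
Function('d')(T) = Mul(Rational(7, 2), Pow(T, 2)) (Function('d')(T) = Mul(Rational(-1, 2), Mul(-7, Pow(T, 2))) = Mul(Rational(7, 2), Pow(T, 2)))
Function('o')(r, P) = Mul(Pow(Add(-5, P), -1), Add(-2, r)) (Function('o')(r, P) = Mul(Add(-2, r), Pow(Add(-5, P), -1)) = Mul(Pow(Add(-5, P), -1), Add(-2, r)))
Function('Y')(I) = Add(Mul(Rational(3, 4), I), Mul(Rational(21, 8), Pow(I, 2))) (Function('Y')(I) = Mul(Rational(3, 4), Add(I, Mul(Rational(7, 2), Pow(I, 2)))) = Add(Mul(Rational(3, 4), I), Mul(Rational(21, 8), Pow(I, 2))))
Mul(Function('Y')(Add(110, Function('o')(2, 7))), Pow(47474, -1)) = Mul(Mul(Rational(3, 8), Add(110, Mul(Pow(Add(-5, 7), -1), Add(-2, 2))), Add(2, Mul(7, Add(110, Mul(Pow(Add(-5, 7), -1), Add(-2, 2)))))), Pow(47474, -1)) = Mul(Mul(Rational(3, 8), Add(110, Mul(Pow(2, -1), 0)), Add(2, Mul(7, Add(110, Mul(Pow(2, -1), 0))))), Rational(1, 47474)) = Mul(Mul(Rational(3, 8), Add(110, Mul(Rational(1, 2), 0)), Add(2, Mul(7, Add(110, Mul(Rational(1, 2), 0))))), Rational(1, 47474)) = Mul(Mul(Rational(3, 8), Add(110, 0), Add(2, Mul(7, Add(110, 0)))), Rational(1, 47474)) = Mul(Mul(Rational(3, 8), 110, Add(2, Mul(7, 110))), Rational(1, 47474)) = Mul(Mul(Rational(3, 8), 110, Add(2, 770)), Rational(1, 47474)) = Mul(Mul(Rational(3, 8), 110, 772), Rational(1, 47474)) = Mul(31845, Rational(1, 47474)) = Rational(31845, 47474)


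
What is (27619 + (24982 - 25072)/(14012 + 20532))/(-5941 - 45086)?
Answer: -477035323/881338344 ≈ -0.54126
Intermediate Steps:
(27619 + (24982 - 25072)/(14012 + 20532))/(-5941 - 45086) = (27619 - 90/34544)/(-51027) = (27619 - 90*1/34544)*(-1/51027) = (27619 - 45/17272)*(-1/51027) = (477035323/17272)*(-1/51027) = -477035323/881338344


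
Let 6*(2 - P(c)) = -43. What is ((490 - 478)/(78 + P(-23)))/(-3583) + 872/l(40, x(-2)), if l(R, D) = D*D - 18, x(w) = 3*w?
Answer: 817023676/16865181 ≈ 48.444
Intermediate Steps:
P(c) = 55/6 (P(c) = 2 - ⅙*(-43) = 2 + 43/6 = 55/6)
l(R, D) = -18 + D² (l(R, D) = D² - 18 = -18 + D²)
((490 - 478)/(78 + P(-23)))/(-3583) + 872/l(40, x(-2)) = ((490 - 478)/(78 + 55/6))/(-3583) + 872/(-18 + (3*(-2))²) = (12/(523/6))*(-1/3583) + 872/(-18 + (-6)²) = (12*(6/523))*(-1/3583) + 872/(-18 + 36) = (72/523)*(-1/3583) + 872/18 = -72/1873909 + 872*(1/18) = -72/1873909 + 436/9 = 817023676/16865181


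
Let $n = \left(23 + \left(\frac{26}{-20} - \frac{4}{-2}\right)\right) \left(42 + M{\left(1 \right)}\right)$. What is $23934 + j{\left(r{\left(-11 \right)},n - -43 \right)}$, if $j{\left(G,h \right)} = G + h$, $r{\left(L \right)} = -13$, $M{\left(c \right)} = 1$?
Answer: $\frac{249831}{10} \approx 24983.0$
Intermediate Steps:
$n = \frac{10191}{10}$ ($n = \left(23 + \left(\frac{26}{-20} - \frac{4}{-2}\right)\right) \left(42 + 1\right) = \left(23 + \left(26 \left(- \frac{1}{20}\right) - -2\right)\right) 43 = \left(23 + \left(- \frac{13}{10} + 2\right)\right) 43 = \left(23 + \frac{7}{10}\right) 43 = \frac{237}{10} \cdot 43 = \frac{10191}{10} \approx 1019.1$)
$23934 + j{\left(r{\left(-11 \right)},n - -43 \right)} = 23934 + \left(-13 + \left(\frac{10191}{10} - -43\right)\right) = 23934 + \left(-13 + \left(\frac{10191}{10} + 43\right)\right) = 23934 + \left(-13 + \frac{10621}{10}\right) = 23934 + \frac{10491}{10} = \frac{249831}{10}$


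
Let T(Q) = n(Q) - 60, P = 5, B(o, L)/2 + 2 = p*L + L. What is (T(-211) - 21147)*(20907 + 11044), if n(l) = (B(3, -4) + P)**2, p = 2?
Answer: -660682778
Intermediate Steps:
B(o, L) = -4 + 6*L (B(o, L) = -4 + 2*(2*L + L) = -4 + 2*(3*L) = -4 + 6*L)
n(l) = 529 (n(l) = ((-4 + 6*(-4)) + 5)**2 = ((-4 - 24) + 5)**2 = (-28 + 5)**2 = (-23)**2 = 529)
T(Q) = 469 (T(Q) = 529 - 60 = 469)
(T(-211) - 21147)*(20907 + 11044) = (469 - 21147)*(20907 + 11044) = -20678*31951 = -660682778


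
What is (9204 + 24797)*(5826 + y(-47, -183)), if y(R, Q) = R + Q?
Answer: 190269596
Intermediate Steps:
y(R, Q) = Q + R
(9204 + 24797)*(5826 + y(-47, -183)) = (9204 + 24797)*(5826 + (-183 - 47)) = 34001*(5826 - 230) = 34001*5596 = 190269596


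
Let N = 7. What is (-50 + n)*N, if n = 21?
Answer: -203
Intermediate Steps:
(-50 + n)*N = (-50 + 21)*7 = -29*7 = -203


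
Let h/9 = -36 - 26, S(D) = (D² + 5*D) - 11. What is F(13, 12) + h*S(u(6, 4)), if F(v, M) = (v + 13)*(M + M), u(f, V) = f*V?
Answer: -381606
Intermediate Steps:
u(f, V) = V*f
F(v, M) = 2*M*(13 + v) (F(v, M) = (13 + v)*(2*M) = 2*M*(13 + v))
S(D) = -11 + D² + 5*D
h = -558 (h = 9*(-36 - 26) = 9*(-62) = -558)
F(13, 12) + h*S(u(6, 4)) = 2*12*(13 + 13) - 558*(-11 + (4*6)² + 5*(4*6)) = 2*12*26 - 558*(-11 + 24² + 5*24) = 624 - 558*(-11 + 576 + 120) = 624 - 558*685 = 624 - 382230 = -381606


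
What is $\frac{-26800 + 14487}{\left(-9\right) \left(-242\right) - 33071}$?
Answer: $\frac{12313}{30893} \approx 0.39857$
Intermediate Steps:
$\frac{-26800 + 14487}{\left(-9\right) \left(-242\right) - 33071} = - \frac{12313}{2178 - 33071} = - \frac{12313}{-30893} = \left(-12313\right) \left(- \frac{1}{30893}\right) = \frac{12313}{30893}$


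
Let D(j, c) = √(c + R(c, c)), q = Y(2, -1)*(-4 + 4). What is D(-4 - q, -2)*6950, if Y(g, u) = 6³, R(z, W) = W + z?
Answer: 6950*I*√6 ≈ 17024.0*I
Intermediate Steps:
Y(g, u) = 216
q = 0 (q = 216*(-4 + 4) = 216*0 = 0)
D(j, c) = √3*√c (D(j, c) = √(c + (c + c)) = √(c + 2*c) = √(3*c) = √3*√c)
D(-4 - q, -2)*6950 = (√3*√(-2))*6950 = (√3*(I*√2))*6950 = (I*√6)*6950 = 6950*I*√6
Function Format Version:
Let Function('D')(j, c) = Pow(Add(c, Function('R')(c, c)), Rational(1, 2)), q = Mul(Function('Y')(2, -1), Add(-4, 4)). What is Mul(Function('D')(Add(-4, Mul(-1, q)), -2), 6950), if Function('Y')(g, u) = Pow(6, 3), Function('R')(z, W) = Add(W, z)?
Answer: Mul(6950, I, Pow(6, Rational(1, 2))) ≈ Mul(17024., I)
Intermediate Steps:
Function('Y')(g, u) = 216
q = 0 (q = Mul(216, Add(-4, 4)) = Mul(216, 0) = 0)
Function('D')(j, c) = Mul(Pow(3, Rational(1, 2)), Pow(c, Rational(1, 2))) (Function('D')(j, c) = Pow(Add(c, Add(c, c)), Rational(1, 2)) = Pow(Add(c, Mul(2, c)), Rational(1, 2)) = Pow(Mul(3, c), Rational(1, 2)) = Mul(Pow(3, Rational(1, 2)), Pow(c, Rational(1, 2))))
Mul(Function('D')(Add(-4, Mul(-1, q)), -2), 6950) = Mul(Mul(Pow(3, Rational(1, 2)), Pow(-2, Rational(1, 2))), 6950) = Mul(Mul(Pow(3, Rational(1, 2)), Mul(I, Pow(2, Rational(1, 2)))), 6950) = Mul(Mul(I, Pow(6, Rational(1, 2))), 6950) = Mul(6950, I, Pow(6, Rational(1, 2)))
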